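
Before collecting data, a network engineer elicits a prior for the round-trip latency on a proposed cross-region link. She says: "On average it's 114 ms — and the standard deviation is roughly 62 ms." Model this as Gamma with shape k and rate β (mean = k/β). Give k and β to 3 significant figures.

For Gamma(k, rate β): mean = k/β, variance = k/β², so CV = 1/√k.
CV = SD/mean = 62/114 = 0.5439, hence k = 1/CV² = 3.38.
Then β = k/mean = 3.38/114 = 0.0297.

k ≈ 3.38, β ≈ 0.0297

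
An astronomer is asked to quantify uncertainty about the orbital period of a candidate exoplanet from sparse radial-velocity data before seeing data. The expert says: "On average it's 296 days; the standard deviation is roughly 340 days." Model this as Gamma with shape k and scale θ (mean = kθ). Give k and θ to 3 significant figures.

For Gamma(k, scale θ): mean = kθ, variance = kθ², so CV = 1/√k.
CV = SD/mean = 340/296 = 1.149, hence k = 1/CV² = 0.758.
Then θ = mean/k = 296/0.758 = 391.

k ≈ 0.758, θ ≈ 391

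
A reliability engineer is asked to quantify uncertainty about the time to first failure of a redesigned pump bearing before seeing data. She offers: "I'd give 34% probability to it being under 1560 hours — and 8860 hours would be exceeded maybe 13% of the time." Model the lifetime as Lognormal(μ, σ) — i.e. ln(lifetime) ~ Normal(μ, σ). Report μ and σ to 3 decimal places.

μ ≈ 7.818, σ ≈ 1.129

If T ~ Lognormal(μ,σ) then ln T ~ Normal(μ,σ), so the p-quantile of ln T is μ + z_p·σ.
ln(1560) = 7.352 and ln(8860) = 9.089; z_{0.34} = -0.4125, z_{0.87} = 1.126.
σ = (9.089 − 7.352)/(1.126 − (-0.4125)) = 1.129.
μ = 7.352 − (-0.4125)·1.129 = 7.818.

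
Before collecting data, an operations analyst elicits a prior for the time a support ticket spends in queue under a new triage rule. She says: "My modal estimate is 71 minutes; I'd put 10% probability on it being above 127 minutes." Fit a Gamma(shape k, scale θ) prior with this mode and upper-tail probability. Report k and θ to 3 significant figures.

k ≈ 6.63, θ ≈ 12.6

Gamma(k,θ) with k>1 has mode (k−1)θ, so θ = 71/(k−1).
Need P(X < 127) = 0.9 with θ tied to k this way. Start at k = 2, θ = 71: P(X<127) ≈ 0.534.
Too low — raise k to concentrate. Iterating converges to k ≈ 6.63.
Then θ = 71/(6.63−1) ≈ 12.6.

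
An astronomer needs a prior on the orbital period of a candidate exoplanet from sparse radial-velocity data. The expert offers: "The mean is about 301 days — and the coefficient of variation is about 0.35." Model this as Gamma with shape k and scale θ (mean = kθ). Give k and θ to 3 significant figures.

k ≈ 8.16, θ ≈ 36.9

For Gamma(k, scale θ): mean = kθ, variance = kθ², so CV = 1/√k.
CV = 0.35, hence k = 1/CV² = 8.16.
Then θ = mean/k = 301/8.16 = 36.9.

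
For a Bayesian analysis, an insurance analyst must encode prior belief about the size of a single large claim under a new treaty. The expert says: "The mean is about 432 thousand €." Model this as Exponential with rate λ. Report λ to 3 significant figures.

λ ≈ 0.00231

Exponential mean = 1/λ, so λ = 1/432.0 = 0.00231.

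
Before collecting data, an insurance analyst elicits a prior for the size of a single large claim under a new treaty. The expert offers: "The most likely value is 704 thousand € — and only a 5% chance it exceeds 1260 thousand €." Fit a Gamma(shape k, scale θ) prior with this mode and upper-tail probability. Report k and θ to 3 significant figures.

Gamma(k,θ) with k>1 has mode (k−1)θ, so θ = 704/(k−1).
Need P(X < 1260) = 0.95 with θ tied to k this way. Start at k = 2, θ = 704: P(X<1260) ≈ 0.534.
Too low — raise k to concentrate. Iterating converges to k ≈ 9.23.
Then θ = 704/(9.23−1) ≈ 85.6.

k ≈ 9.23, θ ≈ 85.6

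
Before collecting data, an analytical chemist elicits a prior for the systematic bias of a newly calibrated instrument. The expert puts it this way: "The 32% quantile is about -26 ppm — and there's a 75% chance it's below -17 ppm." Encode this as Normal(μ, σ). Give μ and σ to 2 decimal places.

μ = -22.31, σ = 7.88

For Normal(μ,σ), the p-quantile is μ + z_p·σ. Here z_{0.32} = -0.4677, z_{0.75} = 0.6745.
So -26 = μ − 0.4677σ and -17 = μ + 0.6745σ.
Subtracting: σ = (-17 − -26)/(0.6745 − (-0.4677)) = 7.88.
Then μ = -26 − (-0.4677)·7.88 = -22.31.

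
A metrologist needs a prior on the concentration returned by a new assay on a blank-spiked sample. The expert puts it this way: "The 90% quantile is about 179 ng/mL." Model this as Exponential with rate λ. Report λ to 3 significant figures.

P(T < 179.0) = 1 − e^(−λ·179.0) = 0.9, so λ = −ln(1−0.9)/179.0 = −ln(0.1)/179.0 = 0.0129.

λ ≈ 0.0129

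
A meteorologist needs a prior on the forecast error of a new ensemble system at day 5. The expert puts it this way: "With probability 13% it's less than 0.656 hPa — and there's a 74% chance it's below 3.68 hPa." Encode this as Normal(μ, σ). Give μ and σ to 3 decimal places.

μ = 2.581, σ = 1.709

The p-quantile of Normal(μ,σ) is μ + z_p·σ, with z_{0.13} = -1.126 and z_{0.74} = 0.6433.
Eliminate σ: μ = (z₂·x₁ − z₁·x₂)/(z₂ − z₁) = (0.6433·0.656 − (-1.126)·3.68)/1.77 = 2.581.
Then σ = (x₂ − x₁)/(z₂ − z₁) = (3.68 − 0.656)/1.77 = 1.709.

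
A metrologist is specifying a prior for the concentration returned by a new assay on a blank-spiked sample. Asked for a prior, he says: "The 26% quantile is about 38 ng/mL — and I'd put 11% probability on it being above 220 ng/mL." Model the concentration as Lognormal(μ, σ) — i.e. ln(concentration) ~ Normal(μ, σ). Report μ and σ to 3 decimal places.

μ ≈ 4.242, σ ≈ 0.939

If T ~ Lognormal(μ,σ) then ln T ~ Normal(μ,σ), so the p-quantile of ln T is μ + z_p·σ.
ln(38) = 3.638 and ln(220) = 5.394; z_{0.26} = -0.6433, z_{0.89} = 1.227.
σ = (5.394 − 3.638)/(1.227 − (-0.6433)) = 0.939.
μ = 3.638 − (-0.6433)·0.939 = 4.242.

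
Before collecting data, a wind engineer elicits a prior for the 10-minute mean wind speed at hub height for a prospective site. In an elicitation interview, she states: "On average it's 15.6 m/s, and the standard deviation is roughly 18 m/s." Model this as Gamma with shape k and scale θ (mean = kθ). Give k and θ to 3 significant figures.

For Gamma(k, scale θ): mean = kθ, variance = kθ², so CV = 1/√k.
CV = SD/mean = 18/15.6 = 1.154, hence k = 1/CV² = 0.751.
Then θ = mean/k = 15.6/0.751 = 20.8.

k ≈ 0.751, θ ≈ 20.8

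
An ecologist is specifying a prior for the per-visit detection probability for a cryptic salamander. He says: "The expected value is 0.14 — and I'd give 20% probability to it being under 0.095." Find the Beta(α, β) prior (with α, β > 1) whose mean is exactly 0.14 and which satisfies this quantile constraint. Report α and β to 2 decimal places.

α ≈ 6.12, β ≈ 37.59

With mean 0.14 fixed, write α = 0.14s, β = 0.86s where s = α+β.
Need P(θ < 0.095) = 0.2 under Beta(0.14s, 0.86s). Normal approximation: (q−m)/√(m(1−m)/s) ≈ z_{0.2} = -0.842, so s ≈ 0.14·0.86·(-0.842)²/(0.095−0.14)² = 42.1.
At s = 42.1: P(θ<0.095) ≈ 0.206. Adjusting to match 0.2 gives s ≈ 43.71.
So α = 0.14·43.71 ≈ 6.12, β = 0.86·43.71 ≈ 37.59.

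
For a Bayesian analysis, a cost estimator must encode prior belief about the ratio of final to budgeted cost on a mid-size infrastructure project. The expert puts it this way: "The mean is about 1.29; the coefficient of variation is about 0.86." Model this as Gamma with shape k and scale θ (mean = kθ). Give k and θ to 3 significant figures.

For Gamma(k, scale θ): mean = kθ, variance = kθ², so CV = 1/√k.
CV = 0.86, hence k = 1/CV² = 1.35.
Then θ = mean/k = 1.29/1.35 = 0.954.

k ≈ 1.35, θ ≈ 0.954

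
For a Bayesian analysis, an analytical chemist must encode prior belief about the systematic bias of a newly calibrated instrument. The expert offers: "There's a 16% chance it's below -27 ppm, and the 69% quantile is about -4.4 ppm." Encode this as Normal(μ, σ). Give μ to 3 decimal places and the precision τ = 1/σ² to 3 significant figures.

The p-quantile of Normal(μ,σ) is μ + z_p·σ, with z_{0.16} = -0.9945 and z_{0.69} = 0.4959.
Eliminate σ: μ = (z₂·x₁ − z₁·x₂)/(z₂ − z₁) = (0.4959·-27 − (-0.9945)·-4.4)/1.49 = -11.919.
Then σ = (x₂ − x₁)/(z₂ − z₁) = (-4.4 − -27)/1.49 = 15.165.
Precision τ = 1/σ² = 1/15.16² = 0.00435.

μ = -11.919, τ = 0.00435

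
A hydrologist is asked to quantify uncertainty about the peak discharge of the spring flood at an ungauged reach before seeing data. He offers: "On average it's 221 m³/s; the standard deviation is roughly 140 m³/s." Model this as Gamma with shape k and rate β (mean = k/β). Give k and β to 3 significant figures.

For Gamma(k, rate β): mean = k/β, variance = k/β², so CV = 1/√k.
CV = SD/mean = 140/221 = 0.6335, hence k = 1/CV² = 2.49.
Then β = k/mean = 2.49/221 = 0.0113.

k ≈ 2.49, β ≈ 0.0113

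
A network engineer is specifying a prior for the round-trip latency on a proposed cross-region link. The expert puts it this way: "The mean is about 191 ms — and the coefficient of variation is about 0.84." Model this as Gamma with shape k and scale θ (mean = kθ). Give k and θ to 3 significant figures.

k ≈ 1.42, θ ≈ 135

For Gamma(k, scale θ): mean = kθ, variance = kθ², so CV = 1/√k.
CV = 0.84, hence k = 1/CV² = 1.42.
Then θ = mean/k = 191/1.42 = 135.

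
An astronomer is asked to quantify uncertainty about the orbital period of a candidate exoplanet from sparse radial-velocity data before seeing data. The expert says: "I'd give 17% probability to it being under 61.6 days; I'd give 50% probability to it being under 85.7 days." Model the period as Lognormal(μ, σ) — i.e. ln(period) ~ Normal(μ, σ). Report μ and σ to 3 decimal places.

If T ~ Lognormal(μ,σ) then ln T ~ Normal(μ,σ), so the p-quantile of ln T is μ + z_p·σ.
ln(61.6) = 4.121 and ln(85.7) = 4.451; z_{0.17} = -0.9542, z_{0.5} = 0.
σ = (4.451 − 4.121)/(0 − (-0.9542)) = 0.346.
μ = 4.121 − (-0.9542)·0.346 = 4.451.

μ ≈ 4.451, σ ≈ 0.346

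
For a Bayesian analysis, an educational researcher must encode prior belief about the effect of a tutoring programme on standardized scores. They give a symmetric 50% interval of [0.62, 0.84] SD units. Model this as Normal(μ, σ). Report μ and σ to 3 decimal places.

μ = 0.730, σ = 0.163

A symmetric 50% interval runs μ ± z·σ with z = 0.6745.
Half-width = 0.11, so σ = 0.11/0.6745 = 0.163.
μ is the interval midpoint, 0.730.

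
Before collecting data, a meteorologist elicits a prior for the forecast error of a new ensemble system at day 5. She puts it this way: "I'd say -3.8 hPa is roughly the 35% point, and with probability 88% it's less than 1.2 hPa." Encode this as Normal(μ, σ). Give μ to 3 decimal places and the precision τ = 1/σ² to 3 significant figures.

μ = -2.565, τ = 0.0974

The p-quantile of Normal(μ,σ) is μ + z_p·σ, with z_{0.35} = -0.3853 and z_{0.88} = 1.175.
Eliminate σ: μ = (z₂·x₁ − z₁·x₂)/(z₂ − z₁) = (1.175·-3.8 − (-0.3853)·1.2)/1.56 = -2.565.
Then σ = (x₂ − x₁)/(z₂ − z₁) = (1.2 − -3.8)/1.56 = 3.204.
Precision τ = 1/σ² = 1/3.204² = 0.0974.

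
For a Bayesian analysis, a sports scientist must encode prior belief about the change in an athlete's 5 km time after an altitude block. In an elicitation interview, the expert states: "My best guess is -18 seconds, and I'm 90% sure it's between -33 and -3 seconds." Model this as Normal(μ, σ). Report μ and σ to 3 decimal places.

A symmetric 90% interval runs μ ± z·σ with z = 1.645.
Half-width = 15, so σ = 15/1.645 = 9.119.
μ is the stated best guess, -18.000.

μ = -18.000, σ = 9.119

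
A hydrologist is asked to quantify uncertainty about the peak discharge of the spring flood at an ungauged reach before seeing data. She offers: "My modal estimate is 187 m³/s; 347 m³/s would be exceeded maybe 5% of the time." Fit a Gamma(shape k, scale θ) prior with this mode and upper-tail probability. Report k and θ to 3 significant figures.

Gamma(k,θ) with k>1 has mode (k−1)θ, so θ = 187/(k−1).
Need P(X < 347) = 0.95 with θ tied to k this way. Start at k = 2, θ = 187: P(X<347) ≈ 0.554.
Too low — raise k to concentrate. Iterating converges to k ≈ 8.28.
Then θ = 187/(8.28−1) ≈ 25.7.

k ≈ 8.28, θ ≈ 25.7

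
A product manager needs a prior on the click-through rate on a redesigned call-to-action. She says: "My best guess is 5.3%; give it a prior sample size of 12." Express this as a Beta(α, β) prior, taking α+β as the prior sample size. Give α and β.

α = 0.636, β = 11.364

Under the effective-sample-size interpretation, Beta(α, β) has prior mean α/(α+β) and prior sample size α+β.
So α+β = 12 and α/(α+β) = 0.053, giving α = 0.053·12 = 0.636 and β = 12 − 0.636 = 11.364.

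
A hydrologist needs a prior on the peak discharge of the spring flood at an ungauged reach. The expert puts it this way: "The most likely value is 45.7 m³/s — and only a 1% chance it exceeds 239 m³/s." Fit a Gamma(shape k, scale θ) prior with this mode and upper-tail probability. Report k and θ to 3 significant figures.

k ≈ 2.41, θ ≈ 32.3

Gamma(k,θ) with k>1 has mode (k−1)θ, so θ = 45.7/(k−1).
Need P(X < 239) = 0.99 with θ tied to k this way. Start at k = 2, θ = 45.7: P(X<239) ≈ 0.967.
Too low — raise k to concentrate. Iterating converges to k ≈ 2.41.
Then θ = 45.7/(2.41−1) ≈ 32.3.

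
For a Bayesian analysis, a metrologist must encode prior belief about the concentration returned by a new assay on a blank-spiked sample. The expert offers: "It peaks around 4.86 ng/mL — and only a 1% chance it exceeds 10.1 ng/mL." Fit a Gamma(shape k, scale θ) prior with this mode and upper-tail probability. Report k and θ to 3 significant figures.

Gamma(k,θ) with k>1 has mode (k−1)θ, so θ = 4.86/(k−1).
Need P(X < 10.1) = 0.99 with θ tied to k this way. Start at k = 2, θ = 4.86: P(X<10.1) ≈ 0.615.
Too low — raise k to concentrate. Iterating converges to k ≈ 10.1.
Then θ = 4.86/(10.1−1) ≈ 0.533.

k ≈ 10.1, θ ≈ 0.533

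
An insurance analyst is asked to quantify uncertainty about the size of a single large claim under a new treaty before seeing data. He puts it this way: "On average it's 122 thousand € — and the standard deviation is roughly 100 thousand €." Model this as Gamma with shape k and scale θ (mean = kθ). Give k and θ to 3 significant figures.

k ≈ 1.49, θ ≈ 82

For Gamma(k, scale θ): mean = kθ, variance = kθ², so CV = 1/√k.
CV = SD/mean = 100/122 = 0.8197, hence k = 1/CV² = 1.49.
Then θ = mean/k = 122/1.49 = 82.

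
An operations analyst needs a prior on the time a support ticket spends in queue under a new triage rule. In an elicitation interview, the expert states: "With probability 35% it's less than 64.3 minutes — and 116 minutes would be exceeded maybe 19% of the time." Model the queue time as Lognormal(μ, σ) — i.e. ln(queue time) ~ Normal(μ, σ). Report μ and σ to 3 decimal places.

If T ~ Lognormal(μ,σ) then ln T ~ Normal(μ,σ), so the p-quantile of ln T is μ + z_p·σ.
ln(64.3) = 4.164 and ln(116) = 4.754; z_{0.35} = -0.3853, z_{0.81} = 0.8779.
σ = (4.754 − 4.164)/(0.8779 − (-0.3853)) = 0.467.
μ = 4.164 − (-0.3853)·0.467 = 4.344.

μ ≈ 4.344, σ ≈ 0.467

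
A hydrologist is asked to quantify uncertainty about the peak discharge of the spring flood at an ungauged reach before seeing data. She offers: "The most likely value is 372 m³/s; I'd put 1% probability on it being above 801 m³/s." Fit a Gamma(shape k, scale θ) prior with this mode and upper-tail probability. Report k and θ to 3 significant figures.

Gamma(k,θ) with k>1 has mode (k−1)θ, so θ = 372/(k−1).
Need P(X < 801) = 0.99 with θ tied to k this way. Start at k = 2, θ = 372: P(X<801) ≈ 0.634.
Too low — raise k to concentrate. Iterating converges to k ≈ 9.23.
Then θ = 372/(9.23−1) ≈ 45.2.

k ≈ 9.23, θ ≈ 45.2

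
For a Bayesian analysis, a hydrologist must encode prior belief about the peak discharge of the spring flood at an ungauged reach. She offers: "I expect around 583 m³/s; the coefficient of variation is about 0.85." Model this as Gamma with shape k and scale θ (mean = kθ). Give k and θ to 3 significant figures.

For Gamma(k, scale θ): mean = kθ, variance = kθ², so CV = 1/√k.
CV = 0.85, hence k = 1/CV² = 1.38.
Then θ = mean/k = 583/1.38 = 421.

k ≈ 1.38, θ ≈ 421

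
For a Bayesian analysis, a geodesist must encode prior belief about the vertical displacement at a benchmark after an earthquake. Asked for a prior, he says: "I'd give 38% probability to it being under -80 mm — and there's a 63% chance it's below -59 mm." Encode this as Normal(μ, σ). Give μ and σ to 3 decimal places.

The p-quantile of Normal(μ,σ) is μ + z_p·σ, with z_{0.38} = -0.3055 and z_{0.63} = 0.3319.
Eliminate σ: μ = (z₂·x₁ − z₁·x₂)/(z₂ − z₁) = (0.3319·-80 − (-0.3055)·-59)/0.6373 = -69.934.
Then σ = (x₂ − x₁)/(z₂ − z₁) = (-59 − -80)/0.6373 = 32.950.

μ = -69.934, σ = 32.950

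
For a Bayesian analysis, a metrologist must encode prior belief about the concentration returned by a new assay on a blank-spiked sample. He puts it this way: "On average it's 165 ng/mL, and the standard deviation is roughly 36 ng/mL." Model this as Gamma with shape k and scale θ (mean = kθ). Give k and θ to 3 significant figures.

k ≈ 21, θ ≈ 7.85

For Gamma(k, scale θ): mean = kθ, variance = kθ², so CV = 1/√k.
CV = SD/mean = 36/165 = 0.2182, hence k = 1/CV² = 21.
Then θ = mean/k = 165/21 = 7.85.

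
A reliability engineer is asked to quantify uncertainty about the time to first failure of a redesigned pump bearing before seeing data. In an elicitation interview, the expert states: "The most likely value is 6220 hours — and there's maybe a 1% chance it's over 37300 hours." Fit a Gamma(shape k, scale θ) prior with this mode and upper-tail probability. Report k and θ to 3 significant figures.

k ≈ 2.15, θ ≈ 5390

Gamma(k,θ) with k>1 has mode (k−1)θ, so θ = 6220/(k−1).
Need P(X < 37300) = 0.99 with θ tied to k this way. Start at k = 2, θ = 6220: P(X<37300) ≈ 0.983.
Too low — raise k to concentrate. Iterating converges to k ≈ 2.15.
Then θ = 6220/(2.15−1) ≈ 5390.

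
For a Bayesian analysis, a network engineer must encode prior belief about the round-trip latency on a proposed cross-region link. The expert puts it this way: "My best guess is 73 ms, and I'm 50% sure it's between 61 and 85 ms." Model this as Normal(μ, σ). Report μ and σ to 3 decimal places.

μ = 73.000, σ = 17.791

A symmetric 50% interval runs μ ± z·σ with z = 0.6745.
Half-width = 12, so σ = 12/0.6745 = 17.791.
μ is the stated best guess, 73.000.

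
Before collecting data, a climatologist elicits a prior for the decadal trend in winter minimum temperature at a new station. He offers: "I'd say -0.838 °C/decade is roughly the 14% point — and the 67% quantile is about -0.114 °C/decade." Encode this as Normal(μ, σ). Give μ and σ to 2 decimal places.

μ = -0.32, σ = 0.48

The p-quantile of Normal(μ,σ) is μ + z_p·σ, with z_{0.14} = -1.08 and z_{0.67} = 0.4399.
Eliminate σ: μ = (z₂·x₁ − z₁·x₂)/(z₂ − z₁) = (0.4399·-0.838 − (-1.08)·-0.114)/1.52 = -0.32.
Then σ = (x₂ − x₁)/(z₂ − z₁) = (-0.114 − -0.838)/1.52 = 0.48.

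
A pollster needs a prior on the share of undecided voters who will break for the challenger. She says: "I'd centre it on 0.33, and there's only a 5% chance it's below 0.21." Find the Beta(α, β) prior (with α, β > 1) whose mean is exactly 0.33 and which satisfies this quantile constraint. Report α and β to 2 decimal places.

α ≈ 12.25, β ≈ 24.87

With mean 0.33 fixed, write α = 0.33s, β = 0.67s where s = α+β.
Need P(θ < 0.21) = 0.05 under Beta(0.33s, 0.67s). Normal approximation: (q−m)/√(m(1−m)/s) ≈ z_{0.05} = -1.64, so s ≈ 0.33·0.67·(-1.64)²/(0.21−0.33)² = 41.5.
At s = 41.5: P(θ<0.21) ≈ 0.040. Adjusting to match 0.05 gives s ≈ 37.11.
So α = 0.33·37.11 ≈ 12.25, β = 0.67·37.11 ≈ 24.87.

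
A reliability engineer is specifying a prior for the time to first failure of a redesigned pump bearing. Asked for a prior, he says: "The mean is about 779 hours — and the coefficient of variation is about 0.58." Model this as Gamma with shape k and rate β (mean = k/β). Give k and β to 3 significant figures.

k ≈ 2.97, β ≈ 0.00382

For Gamma(k, rate β): mean = k/β, variance = k/β², so CV = 1/√k.
CV = 0.58, hence k = 1/CV² = 2.97.
Then β = k/mean = 2.97/779 = 0.00382.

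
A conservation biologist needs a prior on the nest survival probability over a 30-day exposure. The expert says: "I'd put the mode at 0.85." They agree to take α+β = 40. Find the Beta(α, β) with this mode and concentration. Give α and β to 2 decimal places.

α = 33.30, β = 6.70

For α,β > 1 the Beta mode is (α−1)/(α+β−2). With α+β = 40, the mode is (α−1)/38.
Set (α−1)/38 = 0.85 → α = 1 + 0.85·38 = 33.30.
β = 40 − α = 6.70.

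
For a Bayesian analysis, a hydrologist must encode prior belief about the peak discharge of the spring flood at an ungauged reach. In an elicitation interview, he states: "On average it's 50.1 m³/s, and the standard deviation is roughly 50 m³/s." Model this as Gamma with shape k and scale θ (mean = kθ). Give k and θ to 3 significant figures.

For Gamma(k, scale θ): mean = kθ, variance = kθ², so CV = 1/√k.
CV = SD/mean = 50/50.1 = 0.998, hence k = 1/CV² = 1.
Then θ = mean/k = 50.1/1 = 49.9.

k ≈ 1, θ ≈ 49.9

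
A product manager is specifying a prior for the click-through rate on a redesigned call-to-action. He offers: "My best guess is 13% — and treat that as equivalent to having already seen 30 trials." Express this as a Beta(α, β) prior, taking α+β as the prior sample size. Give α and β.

α = 3.9, β = 26.1

Under the effective-sample-size interpretation, Beta(α, β) has prior mean α/(α+β) and prior sample size α+β.
So α+β = 30 and α/(α+β) = 0.13, giving α = 0.13·30 = 3.9 and β = 30 − 3.9 = 26.1.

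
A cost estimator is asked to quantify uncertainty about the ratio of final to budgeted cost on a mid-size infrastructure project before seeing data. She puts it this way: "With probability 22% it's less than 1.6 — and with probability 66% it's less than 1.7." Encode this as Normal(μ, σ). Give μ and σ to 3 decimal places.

The p-quantile of Normal(μ,σ) is μ + z_p·σ, with z_{0.22} = -0.7722 and z_{0.66} = 0.4125.
Eliminate σ: μ = (z₂·x₁ − z₁·x₂)/(z₂ − z₁) = (0.4125·1.6 − (-0.7722)·1.7)/1.185 = 1.665.
Then σ = (x₂ − x₁)/(z₂ − z₁) = (1.7 − 1.6)/1.185 = 0.084.

μ = 1.665, σ = 0.084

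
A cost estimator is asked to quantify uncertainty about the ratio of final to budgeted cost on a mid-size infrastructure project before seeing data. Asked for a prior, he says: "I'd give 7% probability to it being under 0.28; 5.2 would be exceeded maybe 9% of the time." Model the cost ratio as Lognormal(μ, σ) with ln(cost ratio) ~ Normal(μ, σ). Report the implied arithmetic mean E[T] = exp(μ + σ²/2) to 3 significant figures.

E[T] ≈ 2.22

If T ~ Lognormal(μ,σ) then ln T ~ Normal(μ,σ), so the p-quantile of ln T is μ + z_p·σ.
ln(0.28) = -1.273 and ln(5.2) = 1.649; z_{0.07} = -1.476, z_{0.91} = 1.341.
σ = (1.649 − -1.273)/(1.341 − (-1.476)) = 1.037.
μ = -1.273 − (-1.476)·1.037 = 0.258.
E[T] = exp(μ + σ²/2) = exp(0.258 + 0.5380) = 2.22.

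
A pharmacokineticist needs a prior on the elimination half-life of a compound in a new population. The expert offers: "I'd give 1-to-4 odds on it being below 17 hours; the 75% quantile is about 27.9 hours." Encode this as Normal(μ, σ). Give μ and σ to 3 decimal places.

For Normal(μ,σ), the p-quantile is μ + z_p·σ. Here z_{0.2} = -0.8416, z_{0.75} = 0.6745.
So 17 = μ − 0.8416σ and 27.9 = μ + 0.6745σ.
Subtracting: σ = (27.9 − 17)/(0.6745 − (-0.8416)) = 7.189.
Then μ = 17 − (-0.8416)·7.189 = 23.051.

μ = 23.051, σ = 7.189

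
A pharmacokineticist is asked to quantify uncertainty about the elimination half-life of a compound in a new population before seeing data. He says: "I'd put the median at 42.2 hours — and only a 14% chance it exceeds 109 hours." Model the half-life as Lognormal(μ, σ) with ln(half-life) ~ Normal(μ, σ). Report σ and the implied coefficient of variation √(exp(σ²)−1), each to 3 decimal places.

σ ≈ 0.878, CV ≈ 1.078

If T ~ Lognormal(μ,σ) then ln T ~ Normal(μ,σ), so the p-quantile of ln T is μ + z_p·σ.
ln(42.2) = 3.742 and ln(109) = 4.691; z_{0.5} = 0, z_{0.86} = 1.08.
σ = (4.691 − 3.742)/(1.08 − (0)) = 0.878.
μ = 3.742 − (0)·0.878 = 3.742.
CV = √(exp(σ²)−1) = √(exp(0.7715)−1) = 1.078.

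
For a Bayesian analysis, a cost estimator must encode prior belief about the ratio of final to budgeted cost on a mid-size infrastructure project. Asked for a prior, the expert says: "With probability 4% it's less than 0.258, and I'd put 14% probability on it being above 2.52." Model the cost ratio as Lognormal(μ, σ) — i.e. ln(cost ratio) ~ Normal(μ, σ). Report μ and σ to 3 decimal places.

μ ≈ 0.055, σ ≈ 0.805

If T ~ Lognormal(μ,σ) then ln T ~ Normal(μ,σ), so the p-quantile of ln T is μ + z_p·σ.
ln(0.258) = -1.355 and ln(2.52) = 0.9243; z_{0.04} = -1.751, z_{0.86} = 1.08.
σ = (0.9243 − -1.355)/(1.08 − (-1.751)) = 0.805.
μ = -1.355 − (-1.751)·0.805 = 0.055.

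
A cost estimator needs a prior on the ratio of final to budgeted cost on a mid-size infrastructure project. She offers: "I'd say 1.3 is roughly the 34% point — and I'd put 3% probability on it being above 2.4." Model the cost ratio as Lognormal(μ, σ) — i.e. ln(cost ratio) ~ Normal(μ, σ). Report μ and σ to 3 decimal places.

If T ~ Lognormal(μ,σ) then ln T ~ Normal(μ,σ), so the p-quantile of ln T is μ + z_p·σ.
ln(1.3) = 0.2624 and ln(2.4) = 0.8755; z_{0.34} = -0.4125, z_{0.97} = 1.881.
σ = (0.8755 − 0.2624)/(1.881 − (-0.4125)) = 0.267.
μ = 0.2624 − (-0.4125)·0.267 = 0.373.

μ ≈ 0.373, σ ≈ 0.267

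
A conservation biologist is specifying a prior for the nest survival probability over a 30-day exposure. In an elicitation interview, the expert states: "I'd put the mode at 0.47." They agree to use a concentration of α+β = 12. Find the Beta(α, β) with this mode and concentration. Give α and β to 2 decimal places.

α = 5.70, β = 6.30

For α,β > 1 the Beta mode is (α−1)/(α+β−2). With α+β = 12, the mode is (α−1)/10.
Set (α−1)/10 = 0.47 → α = 1 + 0.47·10 = 5.70.
β = 12 − α = 6.30.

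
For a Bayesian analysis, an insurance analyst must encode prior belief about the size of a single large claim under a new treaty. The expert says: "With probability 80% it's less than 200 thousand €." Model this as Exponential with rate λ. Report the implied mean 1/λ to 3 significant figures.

mean ≈ 124 thousand €

P(T < 200.0) = 1 − e^(−λ·200.0) = 0.8, so λ = −ln(1−0.8)/200.0 = −ln(0.2)/200.0 = 0.00805.
Mean = 1/λ = 124 thousand €.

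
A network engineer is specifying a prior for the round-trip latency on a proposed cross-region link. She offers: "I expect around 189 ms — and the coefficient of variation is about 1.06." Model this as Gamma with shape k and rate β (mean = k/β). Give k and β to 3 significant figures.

k ≈ 0.89, β ≈ 0.00471

For Gamma(k, rate β): mean = k/β, variance = k/β², so CV = 1/√k.
CV = 1.06, hence k = 1/CV² = 0.89.
Then β = k/mean = 0.89/189 = 0.00471.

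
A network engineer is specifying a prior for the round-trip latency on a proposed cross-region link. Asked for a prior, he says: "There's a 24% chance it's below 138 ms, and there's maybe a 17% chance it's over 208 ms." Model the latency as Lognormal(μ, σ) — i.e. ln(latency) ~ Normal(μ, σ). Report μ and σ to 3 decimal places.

If T ~ Lognormal(μ,σ) then ln T ~ Normal(μ,σ), so the p-quantile of ln T is μ + z_p·σ.
ln(138) = 4.927 and ln(208) = 5.338; z_{0.24} = -0.7063, z_{0.83} = 0.9542.
σ = (5.338 − 4.927)/(0.9542 − (-0.7063)) = 0.247.
μ = 4.927 − (-0.7063)·0.247 = 5.102.

μ ≈ 5.102, σ ≈ 0.247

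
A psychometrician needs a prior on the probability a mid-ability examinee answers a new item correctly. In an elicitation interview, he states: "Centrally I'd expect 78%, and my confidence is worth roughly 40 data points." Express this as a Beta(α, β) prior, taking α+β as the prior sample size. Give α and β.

α = 31.2, β = 8.8

Under the effective-sample-size interpretation, Beta(α, β) has prior mean α/(α+β) and prior sample size α+β.
So α+β = 40 and α/(α+β) = 0.78, giving α = 0.78·40 = 31.2 and β = 40 − 31.2 = 8.8.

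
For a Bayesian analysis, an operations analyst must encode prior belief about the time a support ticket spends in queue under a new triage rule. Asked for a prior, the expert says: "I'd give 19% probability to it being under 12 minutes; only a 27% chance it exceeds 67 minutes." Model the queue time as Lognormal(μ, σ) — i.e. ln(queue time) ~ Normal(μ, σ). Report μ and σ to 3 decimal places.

μ ≈ 3.498, σ ≈ 1.154

If T ~ Lognormal(μ,σ) then ln T ~ Normal(μ,σ), so the p-quantile of ln T is μ + z_p·σ.
ln(12) = 2.485 and ln(67) = 4.205; z_{0.19} = -0.8779, z_{0.73} = 0.6128.
σ = (4.205 − 2.485)/(0.6128 − (-0.8779)) = 1.154.
μ = 2.485 − (-0.8779)·1.154 = 3.498.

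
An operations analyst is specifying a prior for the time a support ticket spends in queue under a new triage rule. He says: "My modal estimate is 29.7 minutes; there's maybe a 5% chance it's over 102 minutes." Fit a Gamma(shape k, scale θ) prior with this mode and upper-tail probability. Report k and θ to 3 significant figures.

k ≈ 2.7, θ ≈ 17.4

Gamma(k,θ) with k>1 has mode (k−1)θ, so θ = 29.7/(k−1).
Need P(X < 102) = 0.95 with θ tied to k this way. Start at k = 2, θ = 29.7: P(X<102) ≈ 0.857.
Too low — raise k to concentrate. Iterating converges to k ≈ 2.7.
Then θ = 29.7/(2.7−1) ≈ 17.4.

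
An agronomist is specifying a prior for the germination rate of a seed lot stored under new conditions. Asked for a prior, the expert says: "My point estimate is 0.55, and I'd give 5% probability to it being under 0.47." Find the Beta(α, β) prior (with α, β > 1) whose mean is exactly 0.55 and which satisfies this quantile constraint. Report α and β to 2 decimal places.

With mean 0.55 fixed, write α = 0.55s, β = 0.45s where s = α+β.
Need P(θ < 0.47) = 0.05 under Beta(0.55s, 0.45s). Normal approximation: (q−m)/√(m(1−m)/s) ≈ z_{0.05} = -1.64, so s ≈ 0.55·0.45·(-1.64)²/(0.47−0.55)² = 104.6.
At s = 104.6: P(θ<0.47) ≈ 0.050. Adjusting to match 0.05 gives s ≈ 105.19.
So α = 0.55·105.19 ≈ 57.86, β = 0.45·105.19 ≈ 47.34.

α ≈ 57.86, β ≈ 47.34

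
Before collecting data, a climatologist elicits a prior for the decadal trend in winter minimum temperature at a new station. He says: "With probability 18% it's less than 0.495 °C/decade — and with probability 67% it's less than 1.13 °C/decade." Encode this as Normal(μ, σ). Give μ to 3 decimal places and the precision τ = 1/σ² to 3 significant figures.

The p-quantile of Normal(μ,σ) is μ + z_p·σ, with z_{0.18} = -0.9154 and z_{0.67} = 0.4399.
Eliminate σ: μ = (z₂·x₁ − z₁·x₂)/(z₂ − z₁) = (0.4399·0.495 − (-0.9154)·1.13)/1.355 = 0.924.
Then σ = (x₂ − x₁)/(z₂ − z₁) = (1.13 − 0.495)/1.355 = 0.469.
Precision τ = 1/σ² = 1/0.4685² = 4.56.

μ = 0.924, τ = 4.56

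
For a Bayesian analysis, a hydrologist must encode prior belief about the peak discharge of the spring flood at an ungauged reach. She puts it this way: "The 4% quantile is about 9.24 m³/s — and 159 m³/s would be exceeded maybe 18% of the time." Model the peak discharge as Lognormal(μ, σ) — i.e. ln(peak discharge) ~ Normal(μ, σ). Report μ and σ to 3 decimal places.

If T ~ Lognormal(μ,σ) then ln T ~ Normal(μ,σ), so the p-quantile of ln T is μ + z_p·σ.
ln(9.24) = 2.224 and ln(159) = 5.069; z_{0.04} = -1.751, z_{0.82} = 0.9154.
σ = (5.069 − 2.224)/(0.9154 − (-1.751)) = 1.067.
μ = 2.224 − (-1.751)·1.067 = 4.092.

μ ≈ 4.092, σ ≈ 1.067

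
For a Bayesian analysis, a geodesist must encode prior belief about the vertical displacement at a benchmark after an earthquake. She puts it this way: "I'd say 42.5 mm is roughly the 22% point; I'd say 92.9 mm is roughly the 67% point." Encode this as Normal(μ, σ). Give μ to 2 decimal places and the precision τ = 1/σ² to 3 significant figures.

For Normal(μ,σ), the p-quantile is μ + z_p·σ. Here z_{0.22} = -0.7722, z_{0.67} = 0.4399.
So 42.5 = μ − 0.7722σ and 92.9 = μ + 0.4399σ.
Subtracting: σ = (92.9 − 42.5)/(0.4399 − (-0.7722)) = 41.58.
Then μ = 42.5 − (-0.7722)·41.58 = 74.61.
Precision τ = 1/σ² = 1/41.58² = 0.000578.

μ = 74.61, τ = 0.000578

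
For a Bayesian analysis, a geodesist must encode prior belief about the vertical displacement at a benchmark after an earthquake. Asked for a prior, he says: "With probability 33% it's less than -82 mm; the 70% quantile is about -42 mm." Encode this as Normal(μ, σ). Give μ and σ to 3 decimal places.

For Normal(μ,σ), the p-quantile is μ + z_p·σ. Here z_{0.33} = -0.4399, z_{0.7} = 0.5244.
So -82 = μ − 0.4399σ and -42 = μ + 0.5244σ.
Subtracting: σ = (-42 − -82)/(0.5244 − (-0.4399)) = 41.480.
Then μ = -82 − (-0.4399)·41.480 = -63.752.

μ = -63.752, σ = 41.480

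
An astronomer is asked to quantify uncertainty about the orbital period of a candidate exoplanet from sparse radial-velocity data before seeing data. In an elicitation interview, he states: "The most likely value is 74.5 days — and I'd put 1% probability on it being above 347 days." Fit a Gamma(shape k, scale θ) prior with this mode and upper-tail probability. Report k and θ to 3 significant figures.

Gamma(k,θ) with k>1 has mode (k−1)θ, so θ = 74.5/(k−1).
Need P(X < 347) = 0.99 with θ tied to k this way. Start at k = 2, θ = 74.5: P(X<347) ≈ 0.946.
Too low — raise k to concentrate. Iterating converges to k ≈ 2.69.
Then θ = 74.5/(2.69−1) ≈ 44.

k ≈ 2.69, θ ≈ 44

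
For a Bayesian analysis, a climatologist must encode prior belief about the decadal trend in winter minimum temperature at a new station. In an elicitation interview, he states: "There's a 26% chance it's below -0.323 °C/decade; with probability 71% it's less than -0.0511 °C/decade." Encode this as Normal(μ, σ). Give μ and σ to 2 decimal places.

For Normal(μ,σ), the p-quantile is μ + z_p·σ. Here z_{0.26} = -0.6433, z_{0.71} = 0.5534.
So -0.323 = μ − 0.6433σ and -0.0511 = μ + 0.5534σ.
Subtracting: σ = (-0.0511 − -0.323)/(0.5534 − (-0.6433)) = 0.23.
Then μ = -0.323 − (-0.6433)·0.23 = -0.18.

μ = -0.18, σ = 0.23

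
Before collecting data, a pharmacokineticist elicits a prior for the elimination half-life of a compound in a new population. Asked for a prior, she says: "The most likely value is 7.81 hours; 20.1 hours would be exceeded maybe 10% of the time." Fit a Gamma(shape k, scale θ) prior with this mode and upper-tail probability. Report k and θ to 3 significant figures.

k ≈ 3.15, θ ≈ 3.64

Gamma(k,θ) with k>1 has mode (k−1)θ, so θ = 7.81/(k−1).
Need P(X < 20.1) = 0.9 with θ tied to k this way. Start at k = 2, θ = 7.81: P(X<20.1) ≈ 0.727.
Too low — raise k to concentrate. Iterating converges to k ≈ 3.15.
Then θ = 7.81/(3.15−1) ≈ 3.64.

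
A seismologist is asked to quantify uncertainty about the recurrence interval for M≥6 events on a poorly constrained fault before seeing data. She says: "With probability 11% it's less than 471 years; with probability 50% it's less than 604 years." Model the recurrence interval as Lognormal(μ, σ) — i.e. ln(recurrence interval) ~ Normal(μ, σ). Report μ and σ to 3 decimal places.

μ ≈ 6.404, σ ≈ 0.203

If T ~ Lognormal(μ,σ) then ln T ~ Normal(μ,σ), so the p-quantile of ln T is μ + z_p·σ.
ln(471) = 6.155 and ln(604) = 6.404; z_{0.11} = -1.227, z_{0.5} = 0.
σ = (6.404 − 6.155)/(0 − (-1.227)) = 0.203.
μ = 6.155 − (-1.227)·0.203 = 6.404.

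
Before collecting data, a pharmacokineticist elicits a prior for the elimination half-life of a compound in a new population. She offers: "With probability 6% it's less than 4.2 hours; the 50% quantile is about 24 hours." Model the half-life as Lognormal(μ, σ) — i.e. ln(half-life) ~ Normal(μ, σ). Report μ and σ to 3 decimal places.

μ ≈ 3.178, σ ≈ 1.121

If T ~ Lognormal(μ,σ) then ln T ~ Normal(μ,σ), so the p-quantile of ln T is μ + z_p·σ.
ln(4.2) = 1.435 and ln(24) = 3.178; z_{0.06} = -1.555, z_{0.5} = 0.
σ = (3.178 − 1.435)/(0 − (-1.555)) = 1.121.
μ = 1.435 − (-1.555)·1.121 = 3.178.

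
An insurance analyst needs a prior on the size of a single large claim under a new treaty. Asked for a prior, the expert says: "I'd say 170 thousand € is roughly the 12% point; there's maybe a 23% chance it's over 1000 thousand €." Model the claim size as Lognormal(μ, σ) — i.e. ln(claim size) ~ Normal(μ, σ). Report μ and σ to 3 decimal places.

μ ≈ 6.224, σ ≈ 0.926

If T ~ Lognormal(μ,σ) then ln T ~ Normal(μ,σ), so the p-quantile of ln T is μ + z_p·σ.
ln(170) = 5.136 and ln(1000) = 6.908; z_{0.12} = -1.175, z_{0.77} = 0.7388.
σ = (6.908 − 5.136)/(0.7388 − (-1.175)) = 0.926.
μ = 5.136 − (-1.175)·0.926 = 6.224.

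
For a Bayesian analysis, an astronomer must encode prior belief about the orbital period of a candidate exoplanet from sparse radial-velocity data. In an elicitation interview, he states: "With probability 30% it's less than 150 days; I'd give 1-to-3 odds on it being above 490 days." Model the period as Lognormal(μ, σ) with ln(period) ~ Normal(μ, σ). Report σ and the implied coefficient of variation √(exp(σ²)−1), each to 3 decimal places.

If T ~ Lognormal(μ,σ) then ln T ~ Normal(μ,σ), so the p-quantile of ln T is μ + z_p·σ.
ln(150) = 5.011 and ln(490) = 6.194; z_{0.3} = -0.5244, z_{0.75} = 0.6745.
σ = (6.194 − 5.011)/(0.6745 − (-0.5244)) = 0.987.
μ = 5.011 − (-0.5244)·0.987 = 5.528.
CV = √(exp(σ²)−1) = √(exp(0.9749)−1) = 1.285.

σ ≈ 0.987, CV ≈ 1.285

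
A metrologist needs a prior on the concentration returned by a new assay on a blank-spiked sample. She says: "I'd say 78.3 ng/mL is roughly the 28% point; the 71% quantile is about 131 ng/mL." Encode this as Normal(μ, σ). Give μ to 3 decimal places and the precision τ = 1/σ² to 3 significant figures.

The p-quantile of Normal(μ,σ) is μ + z_p·σ, with z_{0.28} = -0.5828 and z_{0.71} = 0.5534.
Eliminate σ: μ = (z₂·x₁ − z₁·x₂)/(z₂ − z₁) = (0.5534·78.3 − (-0.5828)·131)/1.136 = 105.333.
Then σ = (x₂ − x₁)/(z₂ − z₁) = (131 − 78.3)/1.136 = 46.382.
Precision τ = 1/σ² = 1/46.38² = 0.000465.

μ = 105.333, τ = 0.000465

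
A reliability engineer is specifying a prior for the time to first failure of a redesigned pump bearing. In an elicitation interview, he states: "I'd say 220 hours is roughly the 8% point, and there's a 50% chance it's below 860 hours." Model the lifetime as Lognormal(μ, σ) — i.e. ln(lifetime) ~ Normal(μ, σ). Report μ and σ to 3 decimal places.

μ ≈ 6.757, σ ≈ 0.970

If T ~ Lognormal(μ,σ) then ln T ~ Normal(μ,σ), so the p-quantile of ln T is μ + z_p·σ.
ln(220) = 5.394 and ln(860) = 6.757; z_{0.08} = -1.405, z_{0.5} = 0.
σ = (6.757 − 5.394)/(0 − (-1.405)) = 0.970.
μ = 5.394 − (-1.405)·0.970 = 6.757.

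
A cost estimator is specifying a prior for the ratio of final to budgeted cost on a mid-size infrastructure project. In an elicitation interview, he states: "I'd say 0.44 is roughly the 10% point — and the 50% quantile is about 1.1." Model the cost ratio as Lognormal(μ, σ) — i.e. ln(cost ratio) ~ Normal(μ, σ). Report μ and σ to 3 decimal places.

μ ≈ 0.095, σ ≈ 0.715

If T ~ Lognormal(μ,σ) then ln T ~ Normal(μ,σ), so the p-quantile of ln T is μ + z_p·σ.
ln(0.44) = -0.821 and ln(1.1) = 0.09531; z_{0.1} = -1.282, z_{0.5} = 0.
σ = (0.09531 − -0.821)/(0 − (-1.282)) = 0.715.
μ = -0.821 − (-1.282)·0.715 = 0.095.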